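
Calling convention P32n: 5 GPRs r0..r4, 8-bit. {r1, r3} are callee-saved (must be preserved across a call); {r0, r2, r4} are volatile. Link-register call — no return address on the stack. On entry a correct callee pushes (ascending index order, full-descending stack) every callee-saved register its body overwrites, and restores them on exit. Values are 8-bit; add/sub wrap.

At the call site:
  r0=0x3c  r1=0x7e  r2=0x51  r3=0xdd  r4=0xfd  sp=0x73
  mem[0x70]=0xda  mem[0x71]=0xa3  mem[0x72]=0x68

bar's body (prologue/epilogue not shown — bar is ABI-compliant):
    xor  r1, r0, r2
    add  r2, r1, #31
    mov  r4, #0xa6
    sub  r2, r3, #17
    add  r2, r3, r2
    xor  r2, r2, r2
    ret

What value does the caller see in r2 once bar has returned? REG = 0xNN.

prologue: push r1 -> mem[0x72]=0x7e, sp=0x72
body[0] xor  r1, r0, r2 -> r1=0x6d
body[1] add  r2, r1, #31 -> r2=0x8c
body[2] mov  r4, #0xa6 -> r4=0xa6
body[3] sub  r2, r3, #17 -> r2=0xcc
body[4] add  r2, r3, r2 -> r2=0xa9
body[5] xor  r2, r2, r2 -> r2=0x00
epilogue: pop r1=0x7e, sp=0x73
r2 is caller-saved -> body value

REG = 0x00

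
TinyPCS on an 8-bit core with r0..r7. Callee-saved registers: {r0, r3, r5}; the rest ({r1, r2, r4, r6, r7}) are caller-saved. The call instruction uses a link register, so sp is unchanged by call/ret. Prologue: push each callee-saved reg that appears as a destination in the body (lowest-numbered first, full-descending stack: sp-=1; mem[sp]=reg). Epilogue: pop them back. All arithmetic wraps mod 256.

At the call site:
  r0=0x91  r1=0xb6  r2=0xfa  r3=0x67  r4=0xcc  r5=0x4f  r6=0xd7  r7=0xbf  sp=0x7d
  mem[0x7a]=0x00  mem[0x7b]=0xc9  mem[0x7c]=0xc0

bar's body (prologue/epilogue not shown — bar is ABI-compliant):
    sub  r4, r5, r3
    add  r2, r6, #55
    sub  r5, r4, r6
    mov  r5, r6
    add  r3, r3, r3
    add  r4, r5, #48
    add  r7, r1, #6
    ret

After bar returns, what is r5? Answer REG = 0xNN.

REG = 0x4f

prologue: push r3 → mem[0x7c]=0x67, sp=0x7c
prologue: push r5 → mem[0x7b]=0x4f, sp=0x7b
body[0] sub  r4, r5, r3 → r4=0xe8
body[1] add  r2, r6, #55 → r2=0x0e
body[2] sub  r5, r4, r6 → r5=0x11
body[3] mov  r5, r6 → r5=0xd7
body[4] add  r3, r3, r3 → r3=0xce
body[5] add  r4, r5, #48 → r4=0x07
body[6] add  r7, r1, #6 → r7=0xbc
epilogue: pop r5=0x4f, sp=0x7c
epilogue: pop r3=0x67, sp=0x7d
r5 is callee-saved → restored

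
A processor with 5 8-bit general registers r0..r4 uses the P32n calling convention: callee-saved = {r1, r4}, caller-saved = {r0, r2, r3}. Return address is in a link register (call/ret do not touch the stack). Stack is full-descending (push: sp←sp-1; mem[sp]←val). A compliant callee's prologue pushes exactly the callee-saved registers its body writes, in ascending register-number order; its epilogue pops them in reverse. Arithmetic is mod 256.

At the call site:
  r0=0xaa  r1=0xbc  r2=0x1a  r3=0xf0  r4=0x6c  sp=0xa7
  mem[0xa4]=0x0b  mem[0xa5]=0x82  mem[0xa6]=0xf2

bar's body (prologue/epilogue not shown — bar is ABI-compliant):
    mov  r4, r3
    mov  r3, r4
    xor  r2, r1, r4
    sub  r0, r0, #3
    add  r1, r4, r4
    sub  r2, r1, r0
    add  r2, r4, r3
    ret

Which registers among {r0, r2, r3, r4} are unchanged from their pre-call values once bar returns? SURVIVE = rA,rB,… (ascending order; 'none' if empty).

prologue: push r1 -> mem[0xa6]=0xbc, sp=0xa6
prologue: push r4 -> mem[0xa5]=0x6c, sp=0xa5
body[0] mov  r4, r3 -> r4=0xf0
body[1] mov  r3, r4 -> r3=0xf0
body[2] xor  r2, r1, r4 -> r2=0x4c
body[3] sub  r0, r0, #3 -> r0=0xa7
body[4] add  r1, r4, r4 -> r1=0xe0
body[5] sub  r2, r1, r0 -> r2=0x39
body[6] add  r2, r4, r3 -> r2=0xe0
epilogue: pop r4=0x6c, sp=0xa6
epilogue: pop r1=0xbc, sp=0xa7
r0: caller-saved, written=True
r2: caller-saved, written=True
r3: caller-saved, written=True
r4: callee-saved, written=True

SURVIVE = r3,r4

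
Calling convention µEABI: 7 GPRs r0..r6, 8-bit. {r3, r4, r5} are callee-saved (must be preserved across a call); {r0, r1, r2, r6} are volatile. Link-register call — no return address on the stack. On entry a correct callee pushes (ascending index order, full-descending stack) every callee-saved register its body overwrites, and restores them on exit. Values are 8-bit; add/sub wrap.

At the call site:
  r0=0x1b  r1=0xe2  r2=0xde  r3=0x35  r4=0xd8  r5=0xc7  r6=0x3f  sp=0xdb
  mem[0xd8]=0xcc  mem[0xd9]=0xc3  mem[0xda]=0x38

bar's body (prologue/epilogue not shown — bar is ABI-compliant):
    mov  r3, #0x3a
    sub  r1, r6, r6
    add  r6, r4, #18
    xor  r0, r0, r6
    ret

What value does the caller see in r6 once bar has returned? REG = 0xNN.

REG = 0xea

prologue: push r3 -> mem[0xda]=0x35, sp=0xda
body[0] mov  r3, #0x3a -> r3=0x3a
body[1] sub  r1, r6, r6 -> r1=0x00
body[2] add  r6, r4, #18 -> r6=0xea
body[3] xor  r0, r0, r6 -> r0=0xf1
epilogue: pop r3=0x35, sp=0xdb
r6 is caller-saved -> body value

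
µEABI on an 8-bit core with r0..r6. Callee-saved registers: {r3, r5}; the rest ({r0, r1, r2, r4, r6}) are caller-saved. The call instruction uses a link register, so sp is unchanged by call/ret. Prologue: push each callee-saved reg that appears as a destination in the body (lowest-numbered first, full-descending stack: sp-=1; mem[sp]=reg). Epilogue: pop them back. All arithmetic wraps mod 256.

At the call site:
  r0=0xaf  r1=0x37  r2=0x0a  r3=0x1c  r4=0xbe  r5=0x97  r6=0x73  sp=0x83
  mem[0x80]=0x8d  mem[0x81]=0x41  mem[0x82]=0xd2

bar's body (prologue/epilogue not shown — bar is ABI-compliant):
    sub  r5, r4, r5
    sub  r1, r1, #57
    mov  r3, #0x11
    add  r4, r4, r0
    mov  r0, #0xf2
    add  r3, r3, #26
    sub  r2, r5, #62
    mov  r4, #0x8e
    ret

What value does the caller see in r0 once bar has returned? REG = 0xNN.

REG = 0xf2

prologue: push r3 -> mem[0x82]=0x1c, sp=0x82
prologue: push r5 -> mem[0x81]=0x97, sp=0x81
body[0] sub  r5, r4, r5 -> r5=0x27
body[1] sub  r1, r1, #57 -> r1=0xfe
body[2] mov  r3, #0x11 -> r3=0x11
body[3] add  r4, r4, r0 -> r4=0x6d
body[4] mov  r0, #0xf2 -> r0=0xf2
body[5] add  r3, r3, #26 -> r3=0x2b
body[6] sub  r2, r5, #62 -> r2=0xe9
body[7] mov  r4, #0x8e -> r4=0x8e
epilogue: pop r5=0x97, sp=0x82
epilogue: pop r3=0x1c, sp=0x83
r0 is caller-saved -> body value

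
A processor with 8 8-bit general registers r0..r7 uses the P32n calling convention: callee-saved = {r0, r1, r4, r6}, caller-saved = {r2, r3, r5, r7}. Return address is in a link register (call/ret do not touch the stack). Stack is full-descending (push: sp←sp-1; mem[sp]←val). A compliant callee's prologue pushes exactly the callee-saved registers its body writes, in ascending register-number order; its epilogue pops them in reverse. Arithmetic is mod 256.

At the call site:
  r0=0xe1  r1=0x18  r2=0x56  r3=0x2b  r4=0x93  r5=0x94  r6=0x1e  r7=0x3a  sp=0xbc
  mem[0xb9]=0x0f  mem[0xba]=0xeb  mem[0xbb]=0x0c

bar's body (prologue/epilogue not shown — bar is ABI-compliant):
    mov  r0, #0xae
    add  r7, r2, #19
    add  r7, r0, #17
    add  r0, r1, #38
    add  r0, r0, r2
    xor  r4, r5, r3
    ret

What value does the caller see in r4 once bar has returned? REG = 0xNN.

prologue: push r0 -> mem[0xbb]=0xe1, sp=0xbb
prologue: push r4 -> mem[0xba]=0x93, sp=0xba
body[0] mov  r0, #0xae -> r0=0xae
body[1] add  r7, r2, #19 -> r7=0x69
body[2] add  r7, r0, #17 -> r7=0xbf
body[3] add  r0, r1, #38 -> r0=0x3e
body[4] add  r0, r0, r2 -> r0=0x94
body[5] xor  r4, r5, r3 -> r4=0xbf
epilogue: pop r4=0x93, sp=0xbb
epilogue: pop r0=0xe1, sp=0xbc
r4 is callee-saved -> restored

REG = 0x93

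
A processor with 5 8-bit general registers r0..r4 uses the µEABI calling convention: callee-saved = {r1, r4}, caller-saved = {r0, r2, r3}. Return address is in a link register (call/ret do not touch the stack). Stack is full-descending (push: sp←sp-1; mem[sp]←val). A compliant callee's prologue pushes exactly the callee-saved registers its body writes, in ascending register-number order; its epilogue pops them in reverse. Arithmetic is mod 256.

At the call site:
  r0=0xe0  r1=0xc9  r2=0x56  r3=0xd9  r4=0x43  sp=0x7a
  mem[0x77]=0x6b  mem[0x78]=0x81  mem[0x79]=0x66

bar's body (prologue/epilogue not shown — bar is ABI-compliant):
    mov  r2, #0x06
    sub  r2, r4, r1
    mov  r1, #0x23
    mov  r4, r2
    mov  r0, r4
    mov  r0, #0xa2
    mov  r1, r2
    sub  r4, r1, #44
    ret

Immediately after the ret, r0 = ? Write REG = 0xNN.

REG = 0xa2

prologue: push r1 → mem[0x79]=0xc9, sp=0x79
prologue: push r4 → mem[0x78]=0x43, sp=0x78
body[0] mov  r2, #0x06 → r2=0x06
body[1] sub  r2, r4, r1 → r2=0x7a
body[2] mov  r1, #0x23 → r1=0x23
body[3] mov  r4, r2 → r4=0x7a
body[4] mov  r0, r4 → r0=0x7a
body[5] mov  r0, #0xa2 → r0=0xa2
body[6] mov  r1, r2 → r1=0x7a
body[7] sub  r4, r1, #44 → r4=0x4e
epilogue: pop r4=0x43, sp=0x79
epilogue: pop r1=0xc9, sp=0x7a
r0 is caller-saved → body value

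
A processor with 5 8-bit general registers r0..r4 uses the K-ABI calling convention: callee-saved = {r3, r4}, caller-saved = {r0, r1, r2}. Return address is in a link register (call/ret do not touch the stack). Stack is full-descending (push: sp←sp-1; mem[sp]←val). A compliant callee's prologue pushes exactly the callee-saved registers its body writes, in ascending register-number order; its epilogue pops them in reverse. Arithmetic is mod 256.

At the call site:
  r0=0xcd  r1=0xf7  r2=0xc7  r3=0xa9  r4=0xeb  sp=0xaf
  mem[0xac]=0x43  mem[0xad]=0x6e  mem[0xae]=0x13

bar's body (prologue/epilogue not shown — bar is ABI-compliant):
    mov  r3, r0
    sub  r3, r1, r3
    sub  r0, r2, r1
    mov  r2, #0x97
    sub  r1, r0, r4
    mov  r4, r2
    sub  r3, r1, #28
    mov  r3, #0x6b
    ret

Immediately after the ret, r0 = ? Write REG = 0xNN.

REG = 0xd0

prologue: push r3 -> mem[0xae]=0xa9, sp=0xae
prologue: push r4 -> mem[0xad]=0xeb, sp=0xad
body[0] mov  r3, r0 -> r3=0xcd
body[1] sub  r3, r1, r3 -> r3=0x2a
body[2] sub  r0, r2, r1 -> r0=0xd0
body[3] mov  r2, #0x97 -> r2=0x97
body[4] sub  r1, r0, r4 -> r1=0xe5
body[5] mov  r4, r2 -> r4=0x97
body[6] sub  r3, r1, #28 -> r3=0xc9
body[7] mov  r3, #0x6b -> r3=0x6b
epilogue: pop r4=0xeb, sp=0xae
epilogue: pop r3=0xa9, sp=0xaf
r0 is caller-saved -> body value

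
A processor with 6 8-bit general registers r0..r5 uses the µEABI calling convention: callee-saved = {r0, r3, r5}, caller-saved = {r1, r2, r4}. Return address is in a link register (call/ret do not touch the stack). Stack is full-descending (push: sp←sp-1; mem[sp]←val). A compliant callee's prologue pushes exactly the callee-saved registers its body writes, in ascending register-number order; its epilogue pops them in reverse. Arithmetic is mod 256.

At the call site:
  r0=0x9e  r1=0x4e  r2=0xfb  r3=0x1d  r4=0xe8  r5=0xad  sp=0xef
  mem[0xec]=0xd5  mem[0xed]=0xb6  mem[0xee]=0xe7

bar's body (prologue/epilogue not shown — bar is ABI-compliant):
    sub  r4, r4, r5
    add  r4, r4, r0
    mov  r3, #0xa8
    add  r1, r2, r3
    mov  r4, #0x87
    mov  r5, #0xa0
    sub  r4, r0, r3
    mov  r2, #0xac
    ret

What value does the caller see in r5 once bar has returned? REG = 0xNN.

prologue: push r3 → mem[0xee]=0x1d, sp=0xee
prologue: push r5 → mem[0xed]=0xad, sp=0xed
body[0] sub  r4, r4, r5 → r4=0x3b
body[1] add  r4, r4, r0 → r4=0xd9
body[2] mov  r3, #0xa8 → r3=0xa8
body[3] add  r1, r2, r3 → r1=0xa3
body[4] mov  r4, #0x87 → r4=0x87
body[5] mov  r5, #0xa0 → r5=0xa0
body[6] sub  r4, r0, r3 → r4=0xf6
body[7] mov  r2, #0xac → r2=0xac
epilogue: pop r5=0xad, sp=0xee
epilogue: pop r3=0x1d, sp=0xef
r5 is callee-saved → restored

REG = 0xad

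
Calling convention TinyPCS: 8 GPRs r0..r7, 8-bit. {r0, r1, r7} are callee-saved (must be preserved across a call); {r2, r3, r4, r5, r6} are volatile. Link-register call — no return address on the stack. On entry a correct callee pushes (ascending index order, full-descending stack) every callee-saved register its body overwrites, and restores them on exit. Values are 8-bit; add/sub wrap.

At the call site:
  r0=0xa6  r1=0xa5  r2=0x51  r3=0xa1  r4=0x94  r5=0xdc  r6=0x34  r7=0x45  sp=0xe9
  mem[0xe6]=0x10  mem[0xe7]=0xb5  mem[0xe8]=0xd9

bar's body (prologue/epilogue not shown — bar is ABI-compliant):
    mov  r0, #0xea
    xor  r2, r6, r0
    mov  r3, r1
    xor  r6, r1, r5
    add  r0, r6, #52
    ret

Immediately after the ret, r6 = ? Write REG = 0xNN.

REG = 0x79

prologue: push r0 → mem[0xe8]=0xa6, sp=0xe8
body[0] mov  r0, #0xea → r0=0xea
body[1] xor  r2, r6, r0 → r2=0xde
body[2] mov  r3, r1 → r3=0xa5
body[3] xor  r6, r1, r5 → r6=0x79
body[4] add  r0, r6, #52 → r0=0xad
epilogue: pop r0=0xa6, sp=0xe9
r6 is caller-saved → body value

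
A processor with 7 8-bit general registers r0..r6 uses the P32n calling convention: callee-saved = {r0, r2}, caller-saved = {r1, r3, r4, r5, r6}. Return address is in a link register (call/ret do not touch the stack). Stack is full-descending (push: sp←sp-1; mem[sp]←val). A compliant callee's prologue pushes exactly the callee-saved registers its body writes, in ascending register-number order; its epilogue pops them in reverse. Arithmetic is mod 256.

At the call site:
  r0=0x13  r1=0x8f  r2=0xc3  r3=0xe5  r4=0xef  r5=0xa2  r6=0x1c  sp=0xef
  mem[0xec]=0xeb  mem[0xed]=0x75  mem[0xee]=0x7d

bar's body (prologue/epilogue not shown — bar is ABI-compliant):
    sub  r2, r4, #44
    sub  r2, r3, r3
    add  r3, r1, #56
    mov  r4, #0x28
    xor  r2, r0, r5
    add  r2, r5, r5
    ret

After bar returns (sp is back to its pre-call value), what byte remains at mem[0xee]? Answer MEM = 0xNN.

prologue: push r2 -> mem[0xee]=0xc3, sp=0xee
body[0] sub  r2, r4, #44 -> r2=0xc3
body[1] sub  r2, r3, r3 -> r2=0x00
body[2] add  r3, r1, #56 -> r3=0xc7
body[3] mov  r4, #0x28 -> r4=0x28
body[4] xor  r2, r0, r5 -> r2=0xb1
body[5] add  r2, r5, r5 -> r2=0x44
epilogue: pop r2=0xc3, sp=0xef
prologue pushed ['r2'] at ['0xee']

MEM = 0xc3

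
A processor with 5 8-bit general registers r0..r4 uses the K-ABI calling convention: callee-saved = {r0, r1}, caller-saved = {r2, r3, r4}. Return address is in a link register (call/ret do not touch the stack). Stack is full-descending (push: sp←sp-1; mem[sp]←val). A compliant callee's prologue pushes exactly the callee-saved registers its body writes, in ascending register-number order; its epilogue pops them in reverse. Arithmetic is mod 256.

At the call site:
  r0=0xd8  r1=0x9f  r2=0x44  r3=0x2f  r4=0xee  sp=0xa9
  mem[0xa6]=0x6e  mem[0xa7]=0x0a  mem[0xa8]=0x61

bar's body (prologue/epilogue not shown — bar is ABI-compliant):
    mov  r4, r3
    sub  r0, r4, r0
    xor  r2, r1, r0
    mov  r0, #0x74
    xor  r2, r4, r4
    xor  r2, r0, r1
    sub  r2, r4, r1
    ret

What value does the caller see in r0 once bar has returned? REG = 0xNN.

prologue: push r0 -> mem[0xa8]=0xd8, sp=0xa8
body[0] mov  r4, r3 -> r4=0x2f
body[1] sub  r0, r4, r0 -> r0=0x57
body[2] xor  r2, r1, r0 -> r2=0xc8
body[3] mov  r0, #0x74 -> r0=0x74
body[4] xor  r2, r4, r4 -> r2=0x00
body[5] xor  r2, r0, r1 -> r2=0xeb
body[6] sub  r2, r4, r1 -> r2=0x90
epilogue: pop r0=0xd8, sp=0xa9
r0 is callee-saved -> restored

REG = 0xd8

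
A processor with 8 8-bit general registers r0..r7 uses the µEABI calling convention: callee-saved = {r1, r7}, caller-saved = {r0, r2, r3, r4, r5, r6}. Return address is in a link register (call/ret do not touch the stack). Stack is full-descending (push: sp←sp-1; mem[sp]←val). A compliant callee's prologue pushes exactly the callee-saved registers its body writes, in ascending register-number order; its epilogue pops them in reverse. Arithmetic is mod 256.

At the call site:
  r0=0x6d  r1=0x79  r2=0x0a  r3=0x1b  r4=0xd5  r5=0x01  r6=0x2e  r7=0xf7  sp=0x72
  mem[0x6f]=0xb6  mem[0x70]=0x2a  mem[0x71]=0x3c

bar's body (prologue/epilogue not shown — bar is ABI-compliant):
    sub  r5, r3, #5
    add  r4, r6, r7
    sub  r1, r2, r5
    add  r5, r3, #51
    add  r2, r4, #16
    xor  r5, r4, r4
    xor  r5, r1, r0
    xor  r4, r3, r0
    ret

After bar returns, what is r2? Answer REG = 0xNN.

REG = 0x35

prologue: push r1 → mem[0x71]=0x79, sp=0x71
body[0] sub  r5, r3, #5 → r5=0x16
body[1] add  r4, r6, r7 → r4=0x25
body[2] sub  r1, r2, r5 → r1=0xf4
body[3] add  r5, r3, #51 → r5=0x4e
body[4] add  r2, r4, #16 → r2=0x35
body[5] xor  r5, r4, r4 → r5=0x00
body[6] xor  r5, r1, r0 → r5=0x99
body[7] xor  r4, r3, r0 → r4=0x76
epilogue: pop r1=0x79, sp=0x72
r2 is caller-saved → body value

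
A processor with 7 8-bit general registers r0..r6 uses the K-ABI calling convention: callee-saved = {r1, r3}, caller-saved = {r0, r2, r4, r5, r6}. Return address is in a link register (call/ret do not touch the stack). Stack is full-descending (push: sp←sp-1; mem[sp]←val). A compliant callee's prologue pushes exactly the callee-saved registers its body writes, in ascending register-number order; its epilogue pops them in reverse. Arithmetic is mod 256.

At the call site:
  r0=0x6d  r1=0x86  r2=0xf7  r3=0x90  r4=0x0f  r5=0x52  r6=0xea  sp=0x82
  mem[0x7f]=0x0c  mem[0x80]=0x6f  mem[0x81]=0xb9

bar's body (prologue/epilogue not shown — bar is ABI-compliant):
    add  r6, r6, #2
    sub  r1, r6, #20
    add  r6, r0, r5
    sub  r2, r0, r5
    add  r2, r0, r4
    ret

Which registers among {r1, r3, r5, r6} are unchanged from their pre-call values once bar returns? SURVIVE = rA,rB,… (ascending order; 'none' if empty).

SURVIVE = r1,r3,r5

prologue: push r1 → mem[0x81]=0x86, sp=0x81
body[0] add  r6, r6, #2 → r6=0xec
body[1] sub  r1, r6, #20 → r1=0xd8
body[2] add  r6, r0, r5 → r6=0xbf
body[3] sub  r2, r0, r5 → r2=0x1b
body[4] add  r2, r0, r4 → r2=0x7c
epilogue: pop r1=0x86, sp=0x82
r1: callee-saved, written=True
r3: callee-saved, written=False
r5: caller-saved, written=False
r6: caller-saved, written=True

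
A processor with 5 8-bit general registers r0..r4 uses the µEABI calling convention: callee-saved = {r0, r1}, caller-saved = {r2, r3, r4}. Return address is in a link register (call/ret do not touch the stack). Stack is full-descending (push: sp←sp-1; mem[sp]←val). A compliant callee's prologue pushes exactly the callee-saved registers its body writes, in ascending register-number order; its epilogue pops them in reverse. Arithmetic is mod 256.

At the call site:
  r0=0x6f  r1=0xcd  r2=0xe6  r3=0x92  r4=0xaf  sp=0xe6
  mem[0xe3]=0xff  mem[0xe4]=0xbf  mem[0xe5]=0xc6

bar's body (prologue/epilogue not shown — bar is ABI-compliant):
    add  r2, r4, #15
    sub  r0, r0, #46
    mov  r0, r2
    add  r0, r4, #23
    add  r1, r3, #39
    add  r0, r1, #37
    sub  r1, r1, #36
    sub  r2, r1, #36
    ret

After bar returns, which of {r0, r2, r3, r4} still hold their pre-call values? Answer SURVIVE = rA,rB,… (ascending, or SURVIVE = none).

SURVIVE = r0,r3,r4

prologue: push r0 → mem[0xe5]=0x6f, sp=0xe5
prologue: push r1 → mem[0xe4]=0xcd, sp=0xe4
body[0] add  r2, r4, #15 → r2=0xbe
body[1] sub  r0, r0, #46 → r0=0x41
body[2] mov  r0, r2 → r0=0xbe
body[3] add  r0, r4, #23 → r0=0xc6
body[4] add  r1, r3, #39 → r1=0xb9
body[5] add  r0, r1, #37 → r0=0xde
body[6] sub  r1, r1, #36 → r1=0x95
body[7] sub  r2, r1, #36 → r2=0x71
epilogue: pop r1=0xcd, sp=0xe5
epilogue: pop r0=0x6f, sp=0xe6
r0: callee-saved, written=True
r2: caller-saved, written=True
r3: caller-saved, written=False
r4: caller-saved, written=False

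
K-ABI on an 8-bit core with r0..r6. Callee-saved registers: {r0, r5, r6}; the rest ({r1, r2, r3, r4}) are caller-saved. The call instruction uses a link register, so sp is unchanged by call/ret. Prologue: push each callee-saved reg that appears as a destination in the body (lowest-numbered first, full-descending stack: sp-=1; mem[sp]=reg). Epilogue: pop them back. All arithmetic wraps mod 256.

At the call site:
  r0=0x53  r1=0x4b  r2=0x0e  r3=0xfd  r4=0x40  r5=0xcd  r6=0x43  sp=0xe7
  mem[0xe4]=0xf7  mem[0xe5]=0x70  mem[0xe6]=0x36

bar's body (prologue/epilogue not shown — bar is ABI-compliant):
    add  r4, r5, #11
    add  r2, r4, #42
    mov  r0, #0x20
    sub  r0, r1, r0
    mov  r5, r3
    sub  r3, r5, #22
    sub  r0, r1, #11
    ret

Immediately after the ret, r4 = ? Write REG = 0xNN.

REG = 0xd8

prologue: push r0 -> mem[0xe6]=0x53, sp=0xe6
prologue: push r5 -> mem[0xe5]=0xcd, sp=0xe5
body[0] add  r4, r5, #11 -> r4=0xd8
body[1] add  r2, r4, #42 -> r2=0x02
body[2] mov  r0, #0x20 -> r0=0x20
body[3] sub  r0, r1, r0 -> r0=0x2b
body[4] mov  r5, r3 -> r5=0xfd
body[5] sub  r3, r5, #22 -> r3=0xe7
body[6] sub  r0, r1, #11 -> r0=0x40
epilogue: pop r5=0xcd, sp=0xe6
epilogue: pop r0=0x53, sp=0xe7
r4 is caller-saved -> body value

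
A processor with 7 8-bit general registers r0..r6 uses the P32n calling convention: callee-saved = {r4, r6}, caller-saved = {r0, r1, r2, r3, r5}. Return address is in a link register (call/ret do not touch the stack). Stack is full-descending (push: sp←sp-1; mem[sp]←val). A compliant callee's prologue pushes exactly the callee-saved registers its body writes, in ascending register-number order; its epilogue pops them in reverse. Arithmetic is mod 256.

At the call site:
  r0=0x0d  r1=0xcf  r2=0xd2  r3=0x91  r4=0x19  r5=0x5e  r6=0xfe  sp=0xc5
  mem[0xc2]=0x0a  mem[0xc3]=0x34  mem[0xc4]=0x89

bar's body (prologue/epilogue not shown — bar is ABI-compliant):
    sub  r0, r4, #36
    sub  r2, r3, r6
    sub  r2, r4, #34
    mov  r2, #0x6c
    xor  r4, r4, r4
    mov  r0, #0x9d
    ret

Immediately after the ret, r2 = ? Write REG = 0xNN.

prologue: push r4 -> mem[0xc4]=0x19, sp=0xc4
body[0] sub  r0, r4, #36 -> r0=0xf5
body[1] sub  r2, r3, r6 -> r2=0x93
body[2] sub  r2, r4, #34 -> r2=0xf7
body[3] mov  r2, #0x6c -> r2=0x6c
body[4] xor  r4, r4, r4 -> r4=0x00
body[5] mov  r0, #0x9d -> r0=0x9d
epilogue: pop r4=0x19, sp=0xc5
r2 is caller-saved -> body value

REG = 0x6c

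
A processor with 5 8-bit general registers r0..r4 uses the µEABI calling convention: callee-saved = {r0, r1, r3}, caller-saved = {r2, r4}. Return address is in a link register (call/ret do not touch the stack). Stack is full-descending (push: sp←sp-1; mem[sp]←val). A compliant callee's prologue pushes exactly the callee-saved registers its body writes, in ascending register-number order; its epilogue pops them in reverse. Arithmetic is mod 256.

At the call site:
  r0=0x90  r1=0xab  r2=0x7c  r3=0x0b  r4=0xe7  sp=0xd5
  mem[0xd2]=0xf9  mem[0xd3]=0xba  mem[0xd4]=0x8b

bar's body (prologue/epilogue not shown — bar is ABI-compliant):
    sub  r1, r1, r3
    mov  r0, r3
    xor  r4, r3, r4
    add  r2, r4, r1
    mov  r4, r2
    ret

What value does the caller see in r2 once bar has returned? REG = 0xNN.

REG = 0x8c

prologue: push r0 -> mem[0xd4]=0x90, sp=0xd4
prologue: push r1 -> mem[0xd3]=0xab, sp=0xd3
body[0] sub  r1, r1, r3 -> r1=0xa0
body[1] mov  r0, r3 -> r0=0x0b
body[2] xor  r4, r3, r4 -> r4=0xec
body[3] add  r2, r4, r1 -> r2=0x8c
body[4] mov  r4, r2 -> r4=0x8c
epilogue: pop r1=0xab, sp=0xd4
epilogue: pop r0=0x90, sp=0xd5
r2 is caller-saved -> body value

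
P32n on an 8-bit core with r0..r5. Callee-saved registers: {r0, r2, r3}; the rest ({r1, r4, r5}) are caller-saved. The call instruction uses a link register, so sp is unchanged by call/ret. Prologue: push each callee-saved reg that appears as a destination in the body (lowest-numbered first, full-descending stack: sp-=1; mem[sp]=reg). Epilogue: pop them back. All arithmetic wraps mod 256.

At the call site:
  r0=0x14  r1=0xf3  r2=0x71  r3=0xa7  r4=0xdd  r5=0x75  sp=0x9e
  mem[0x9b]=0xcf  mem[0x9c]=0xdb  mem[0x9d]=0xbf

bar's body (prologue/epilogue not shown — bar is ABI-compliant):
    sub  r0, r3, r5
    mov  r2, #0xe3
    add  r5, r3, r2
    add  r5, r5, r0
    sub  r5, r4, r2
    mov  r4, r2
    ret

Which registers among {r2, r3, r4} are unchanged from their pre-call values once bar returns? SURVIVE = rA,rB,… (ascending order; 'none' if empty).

prologue: push r0 → mem[0x9d]=0x14, sp=0x9d
prologue: push r2 → mem[0x9c]=0x71, sp=0x9c
body[0] sub  r0, r3, r5 → r0=0x32
body[1] mov  r2, #0xe3 → r2=0xe3
body[2] add  r5, r3, r2 → r5=0x8a
body[3] add  r5, r5, r0 → r5=0xbc
body[4] sub  r5, r4, r2 → r5=0xfa
body[5] mov  r4, r2 → r4=0xe3
epilogue: pop r2=0x71, sp=0x9d
epilogue: pop r0=0x14, sp=0x9e
r2: callee-saved, written=True
r3: callee-saved, written=False
r4: caller-saved, written=True

SURVIVE = r2,r3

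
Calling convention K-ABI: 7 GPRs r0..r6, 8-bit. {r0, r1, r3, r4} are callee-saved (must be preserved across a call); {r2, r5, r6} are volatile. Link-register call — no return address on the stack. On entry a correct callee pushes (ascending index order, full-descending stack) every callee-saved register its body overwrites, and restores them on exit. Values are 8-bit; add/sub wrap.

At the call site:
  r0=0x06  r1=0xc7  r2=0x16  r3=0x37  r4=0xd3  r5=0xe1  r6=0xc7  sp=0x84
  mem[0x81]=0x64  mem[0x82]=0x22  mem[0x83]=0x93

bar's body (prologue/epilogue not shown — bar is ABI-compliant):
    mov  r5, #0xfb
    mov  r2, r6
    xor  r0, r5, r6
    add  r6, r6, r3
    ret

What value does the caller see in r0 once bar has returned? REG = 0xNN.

REG = 0x06

prologue: push r0 -> mem[0x83]=0x06, sp=0x83
body[0] mov  r5, #0xfb -> r5=0xfb
body[1] mov  r2, r6 -> r2=0xc7
body[2] xor  r0, r5, r6 -> r0=0x3c
body[3] add  r6, r6, r3 -> r6=0xfe
epilogue: pop r0=0x06, sp=0x84
r0 is callee-saved -> restored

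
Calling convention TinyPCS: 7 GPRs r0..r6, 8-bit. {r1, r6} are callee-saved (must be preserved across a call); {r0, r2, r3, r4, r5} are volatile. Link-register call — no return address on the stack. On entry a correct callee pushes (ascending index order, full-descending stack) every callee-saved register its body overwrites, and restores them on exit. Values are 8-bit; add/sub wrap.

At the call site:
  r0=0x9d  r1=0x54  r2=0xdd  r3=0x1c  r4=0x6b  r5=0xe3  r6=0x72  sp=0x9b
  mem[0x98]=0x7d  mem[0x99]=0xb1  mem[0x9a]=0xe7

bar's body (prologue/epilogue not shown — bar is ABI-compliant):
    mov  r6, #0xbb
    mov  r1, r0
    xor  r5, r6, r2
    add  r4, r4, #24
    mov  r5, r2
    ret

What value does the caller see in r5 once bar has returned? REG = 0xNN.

REG = 0xdd

prologue: push r1 → mem[0x9a]=0x54, sp=0x9a
prologue: push r6 → mem[0x99]=0x72, sp=0x99
body[0] mov  r6, #0xbb → r6=0xbb
body[1] mov  r1, r0 → r1=0x9d
body[2] xor  r5, r6, r2 → r5=0x66
body[3] add  r4, r4, #24 → r4=0x83
body[4] mov  r5, r2 → r5=0xdd
epilogue: pop r6=0x72, sp=0x9a
epilogue: pop r1=0x54, sp=0x9b
r5 is caller-saved → body value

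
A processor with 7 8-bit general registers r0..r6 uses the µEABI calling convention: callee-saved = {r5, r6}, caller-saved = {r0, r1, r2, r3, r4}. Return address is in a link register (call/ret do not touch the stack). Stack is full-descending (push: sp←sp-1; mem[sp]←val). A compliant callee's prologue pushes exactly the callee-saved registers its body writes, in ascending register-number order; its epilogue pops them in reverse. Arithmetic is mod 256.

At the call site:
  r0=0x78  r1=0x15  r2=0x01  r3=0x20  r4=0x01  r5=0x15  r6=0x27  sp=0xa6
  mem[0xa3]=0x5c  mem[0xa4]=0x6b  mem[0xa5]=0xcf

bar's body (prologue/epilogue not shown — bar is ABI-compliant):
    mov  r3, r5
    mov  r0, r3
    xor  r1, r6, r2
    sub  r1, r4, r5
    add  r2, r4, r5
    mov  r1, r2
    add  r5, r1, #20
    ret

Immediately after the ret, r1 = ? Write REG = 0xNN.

prologue: push r5 → mem[0xa5]=0x15, sp=0xa5
body[0] mov  r3, r5 → r3=0x15
body[1] mov  r0, r3 → r0=0x15
body[2] xor  r1, r6, r2 → r1=0x26
body[3] sub  r1, r4, r5 → r1=0xec
body[4] add  r2, r4, r5 → r2=0x16
body[5] mov  r1, r2 → r1=0x16
body[6] add  r5, r1, #20 → r5=0x2a
epilogue: pop r5=0x15, sp=0xa6
r1 is caller-saved → body value

REG = 0x16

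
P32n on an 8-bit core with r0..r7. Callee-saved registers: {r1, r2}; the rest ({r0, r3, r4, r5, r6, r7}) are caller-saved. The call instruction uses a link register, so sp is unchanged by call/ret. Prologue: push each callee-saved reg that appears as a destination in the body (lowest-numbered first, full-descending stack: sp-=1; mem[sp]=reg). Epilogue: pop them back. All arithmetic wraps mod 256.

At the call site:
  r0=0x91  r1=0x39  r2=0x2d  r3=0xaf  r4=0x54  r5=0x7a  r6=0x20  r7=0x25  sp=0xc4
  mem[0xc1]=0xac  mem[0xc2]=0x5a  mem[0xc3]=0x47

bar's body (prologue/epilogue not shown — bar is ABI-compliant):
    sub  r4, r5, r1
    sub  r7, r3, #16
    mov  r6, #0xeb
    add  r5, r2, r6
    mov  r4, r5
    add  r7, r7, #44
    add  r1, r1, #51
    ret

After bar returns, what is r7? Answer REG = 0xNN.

prologue: push r1 -> mem[0xc3]=0x39, sp=0xc3
body[0] sub  r4, r5, r1 -> r4=0x41
body[1] sub  r7, r3, #16 -> r7=0x9f
body[2] mov  r6, #0xeb -> r6=0xeb
body[3] add  r5, r2, r6 -> r5=0x18
body[4] mov  r4, r5 -> r4=0x18
body[5] add  r7, r7, #44 -> r7=0xcb
body[6] add  r1, r1, #51 -> r1=0x6c
epilogue: pop r1=0x39, sp=0xc4
r7 is caller-saved -> body value

REG = 0xcb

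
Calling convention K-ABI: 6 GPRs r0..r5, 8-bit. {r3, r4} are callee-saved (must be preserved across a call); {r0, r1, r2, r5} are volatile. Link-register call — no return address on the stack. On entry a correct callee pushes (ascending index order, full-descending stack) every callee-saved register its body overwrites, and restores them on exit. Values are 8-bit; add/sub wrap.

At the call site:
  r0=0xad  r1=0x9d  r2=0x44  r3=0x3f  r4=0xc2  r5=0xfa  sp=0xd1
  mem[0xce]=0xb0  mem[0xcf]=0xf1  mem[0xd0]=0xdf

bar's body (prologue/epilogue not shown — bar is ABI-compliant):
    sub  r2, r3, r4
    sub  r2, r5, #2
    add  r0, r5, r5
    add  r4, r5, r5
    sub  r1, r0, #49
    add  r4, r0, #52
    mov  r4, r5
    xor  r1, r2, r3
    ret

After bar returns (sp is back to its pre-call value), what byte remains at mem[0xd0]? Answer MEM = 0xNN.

prologue: push r4 → mem[0xd0]=0xc2, sp=0xd0
body[0] sub  r2, r3, r4 → r2=0x7d
body[1] sub  r2, r5, #2 → r2=0xf8
body[2] add  r0, r5, r5 → r0=0xf4
body[3] add  r4, r5, r5 → r4=0xf4
body[4] sub  r1, r0, #49 → r1=0xc3
body[5] add  r4, r0, #52 → r4=0x28
body[6] mov  r4, r5 → r4=0xfa
body[7] xor  r1, r2, r3 → r1=0xc7
epilogue: pop r4=0xc2, sp=0xd1
prologue pushed ['r4'] at ['0xd0']

MEM = 0xc2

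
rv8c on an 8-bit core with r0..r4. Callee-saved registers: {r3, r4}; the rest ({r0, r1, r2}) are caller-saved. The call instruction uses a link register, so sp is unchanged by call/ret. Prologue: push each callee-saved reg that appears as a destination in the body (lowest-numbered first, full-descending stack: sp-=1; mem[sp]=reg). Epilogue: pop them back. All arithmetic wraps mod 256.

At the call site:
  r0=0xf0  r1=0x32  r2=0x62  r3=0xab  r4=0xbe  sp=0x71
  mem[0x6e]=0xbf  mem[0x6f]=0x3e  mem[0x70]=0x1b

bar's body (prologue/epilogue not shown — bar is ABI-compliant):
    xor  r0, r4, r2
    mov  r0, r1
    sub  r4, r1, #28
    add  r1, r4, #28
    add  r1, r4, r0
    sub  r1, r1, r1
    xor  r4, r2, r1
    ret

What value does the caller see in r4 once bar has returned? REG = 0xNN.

REG = 0xbe

prologue: push r4 → mem[0x70]=0xbe, sp=0x70
body[0] xor  r0, r4, r2 → r0=0xdc
body[1] mov  r0, r1 → r0=0x32
body[2] sub  r4, r1, #28 → r4=0x16
body[3] add  r1, r4, #28 → r1=0x32
body[4] add  r1, r4, r0 → r1=0x48
body[5] sub  r1, r1, r1 → r1=0x00
body[6] xor  r4, r2, r1 → r4=0x62
epilogue: pop r4=0xbe, sp=0x71
r4 is callee-saved → restored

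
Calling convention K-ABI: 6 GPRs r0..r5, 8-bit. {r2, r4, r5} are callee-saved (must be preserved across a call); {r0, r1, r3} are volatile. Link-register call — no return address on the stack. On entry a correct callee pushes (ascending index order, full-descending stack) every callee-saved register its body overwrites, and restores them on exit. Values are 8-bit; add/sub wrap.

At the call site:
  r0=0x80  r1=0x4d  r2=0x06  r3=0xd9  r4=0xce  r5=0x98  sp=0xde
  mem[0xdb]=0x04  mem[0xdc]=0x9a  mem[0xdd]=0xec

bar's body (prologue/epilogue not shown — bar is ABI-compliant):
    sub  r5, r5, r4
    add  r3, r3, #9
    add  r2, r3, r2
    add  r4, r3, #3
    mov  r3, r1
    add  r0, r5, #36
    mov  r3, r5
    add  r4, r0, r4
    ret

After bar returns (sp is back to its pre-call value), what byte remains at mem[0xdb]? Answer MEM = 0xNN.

prologue: push r2 → mem[0xdd]=0x06, sp=0xdd
prologue: push r4 → mem[0xdc]=0xce, sp=0xdc
prologue: push r5 → mem[0xdb]=0x98, sp=0xdb
body[0] sub  r5, r5, r4 → r5=0xca
body[1] add  r3, r3, #9 → r3=0xe2
body[2] add  r2, r3, r2 → r2=0xe8
body[3] add  r4, r3, #3 → r4=0xe5
body[4] mov  r3, r1 → r3=0x4d
body[5] add  r0, r5, #36 → r0=0xee
body[6] mov  r3, r5 → r3=0xca
body[7] add  r4, r0, r4 → r4=0xd3
epilogue: pop r5=0x98, sp=0xdc
epilogue: pop r4=0xce, sp=0xdd
epilogue: pop r2=0x06, sp=0xde
prologue pushed ['r2', 'r4', 'r5'] at ['0xdd', '0xdc', '0xdb']

MEM = 0x98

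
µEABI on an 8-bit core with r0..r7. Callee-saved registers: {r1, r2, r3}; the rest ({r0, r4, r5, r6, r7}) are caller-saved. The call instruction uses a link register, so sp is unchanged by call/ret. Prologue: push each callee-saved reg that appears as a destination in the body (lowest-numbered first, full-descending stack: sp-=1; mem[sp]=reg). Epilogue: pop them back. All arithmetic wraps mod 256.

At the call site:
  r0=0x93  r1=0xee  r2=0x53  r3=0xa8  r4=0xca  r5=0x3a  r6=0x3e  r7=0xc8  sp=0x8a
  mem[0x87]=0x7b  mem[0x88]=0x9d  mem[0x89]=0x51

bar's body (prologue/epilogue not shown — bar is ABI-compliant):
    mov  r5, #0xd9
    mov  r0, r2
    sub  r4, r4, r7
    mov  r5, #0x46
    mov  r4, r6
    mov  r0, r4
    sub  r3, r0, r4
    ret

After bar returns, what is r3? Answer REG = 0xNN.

REG = 0xa8

prologue: push r3 → mem[0x89]=0xa8, sp=0x89
body[0] mov  r5, #0xd9 → r5=0xd9
body[1] mov  r0, r2 → r0=0x53
body[2] sub  r4, r4, r7 → r4=0x02
body[3] mov  r5, #0x46 → r5=0x46
body[4] mov  r4, r6 → r4=0x3e
body[5] mov  r0, r4 → r0=0x3e
body[6] sub  r3, r0, r4 → r3=0x00
epilogue: pop r3=0xa8, sp=0x8a
r3 is callee-saved → restored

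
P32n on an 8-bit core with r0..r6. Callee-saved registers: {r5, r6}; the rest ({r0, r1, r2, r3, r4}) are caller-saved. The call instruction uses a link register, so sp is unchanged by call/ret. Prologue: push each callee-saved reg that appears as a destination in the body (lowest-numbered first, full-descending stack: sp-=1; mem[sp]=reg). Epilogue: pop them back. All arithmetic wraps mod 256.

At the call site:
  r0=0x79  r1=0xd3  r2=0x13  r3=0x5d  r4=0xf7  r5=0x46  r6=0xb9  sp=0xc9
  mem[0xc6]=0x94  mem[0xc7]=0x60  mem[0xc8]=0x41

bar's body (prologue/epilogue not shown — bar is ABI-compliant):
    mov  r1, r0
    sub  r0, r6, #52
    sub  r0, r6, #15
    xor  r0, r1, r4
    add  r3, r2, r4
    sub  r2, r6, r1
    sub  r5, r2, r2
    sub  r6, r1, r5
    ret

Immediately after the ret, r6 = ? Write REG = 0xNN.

prologue: push r5 → mem[0xc8]=0x46, sp=0xc8
prologue: push r6 → mem[0xc7]=0xb9, sp=0xc7
body[0] mov  r1, r0 → r1=0x79
body[1] sub  r0, r6, #52 → r0=0x85
body[2] sub  r0, r6, #15 → r0=0xaa
body[3] xor  r0, r1, r4 → r0=0x8e
body[4] add  r3, r2, r4 → r3=0x0a
body[5] sub  r2, r6, r1 → r2=0x40
body[6] sub  r5, r2, r2 → r5=0x00
body[7] sub  r6, r1, r5 → r6=0x79
epilogue: pop r6=0xb9, sp=0xc8
epilogue: pop r5=0x46, sp=0xc9
r6 is callee-saved → restored

REG = 0xb9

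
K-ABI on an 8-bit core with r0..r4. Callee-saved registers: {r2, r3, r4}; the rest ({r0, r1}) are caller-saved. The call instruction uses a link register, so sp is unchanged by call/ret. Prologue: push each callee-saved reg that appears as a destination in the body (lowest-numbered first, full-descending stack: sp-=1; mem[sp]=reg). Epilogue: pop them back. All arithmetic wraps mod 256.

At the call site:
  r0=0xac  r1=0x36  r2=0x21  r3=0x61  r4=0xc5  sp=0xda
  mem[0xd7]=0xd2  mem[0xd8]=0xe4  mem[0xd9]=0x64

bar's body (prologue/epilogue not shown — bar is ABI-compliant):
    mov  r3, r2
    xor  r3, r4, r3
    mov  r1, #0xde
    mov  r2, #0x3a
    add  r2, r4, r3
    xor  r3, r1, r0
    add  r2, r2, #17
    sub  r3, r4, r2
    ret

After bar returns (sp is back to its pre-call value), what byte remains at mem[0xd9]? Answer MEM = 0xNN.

MEM = 0x21

prologue: push r2 → mem[0xd9]=0x21, sp=0xd9
prologue: push r3 → mem[0xd8]=0x61, sp=0xd8
body[0] mov  r3, r2 → r3=0x21
body[1] xor  r3, r4, r3 → r3=0xe4
body[2] mov  r1, #0xde → r1=0xde
body[3] mov  r2, #0x3a → r2=0x3a
body[4] add  r2, r4, r3 → r2=0xa9
body[5] xor  r3, r1, r0 → r3=0x72
body[6] add  r2, r2, #17 → r2=0xba
body[7] sub  r3, r4, r2 → r3=0x0b
epilogue: pop r3=0x61, sp=0xd9
epilogue: pop r2=0x21, sp=0xda
prologue pushed ['r2', 'r3'] at ['0xd9', '0xd8']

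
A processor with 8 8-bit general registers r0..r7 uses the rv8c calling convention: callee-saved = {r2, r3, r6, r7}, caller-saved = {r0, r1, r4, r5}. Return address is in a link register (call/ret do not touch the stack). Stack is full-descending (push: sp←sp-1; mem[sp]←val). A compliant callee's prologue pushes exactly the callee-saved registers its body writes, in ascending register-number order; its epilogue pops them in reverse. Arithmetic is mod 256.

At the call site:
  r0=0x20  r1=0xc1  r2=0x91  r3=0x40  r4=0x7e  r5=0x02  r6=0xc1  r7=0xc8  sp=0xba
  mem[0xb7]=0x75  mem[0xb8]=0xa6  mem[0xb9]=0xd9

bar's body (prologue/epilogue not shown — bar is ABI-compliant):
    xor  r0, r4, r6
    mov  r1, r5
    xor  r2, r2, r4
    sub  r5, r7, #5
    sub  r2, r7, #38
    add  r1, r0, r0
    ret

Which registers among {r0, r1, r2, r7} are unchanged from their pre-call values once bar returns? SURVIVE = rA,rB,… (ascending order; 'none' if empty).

SURVIVE = r2,r7

prologue: push r2 → mem[0xb9]=0x91, sp=0xb9
body[0] xor  r0, r4, r6 → r0=0xbf
body[1] mov  r1, r5 → r1=0x02
body[2] xor  r2, r2, r4 → r2=0xef
body[3] sub  r5, r7, #5 → r5=0xc3
body[4] sub  r2, r7, #38 → r2=0xa2
body[5] add  r1, r0, r0 → r1=0x7e
epilogue: pop r2=0x91, sp=0xba
r0: caller-saved, written=True
r1: caller-saved, written=True
r2: callee-saved, written=True
r7: callee-saved, written=False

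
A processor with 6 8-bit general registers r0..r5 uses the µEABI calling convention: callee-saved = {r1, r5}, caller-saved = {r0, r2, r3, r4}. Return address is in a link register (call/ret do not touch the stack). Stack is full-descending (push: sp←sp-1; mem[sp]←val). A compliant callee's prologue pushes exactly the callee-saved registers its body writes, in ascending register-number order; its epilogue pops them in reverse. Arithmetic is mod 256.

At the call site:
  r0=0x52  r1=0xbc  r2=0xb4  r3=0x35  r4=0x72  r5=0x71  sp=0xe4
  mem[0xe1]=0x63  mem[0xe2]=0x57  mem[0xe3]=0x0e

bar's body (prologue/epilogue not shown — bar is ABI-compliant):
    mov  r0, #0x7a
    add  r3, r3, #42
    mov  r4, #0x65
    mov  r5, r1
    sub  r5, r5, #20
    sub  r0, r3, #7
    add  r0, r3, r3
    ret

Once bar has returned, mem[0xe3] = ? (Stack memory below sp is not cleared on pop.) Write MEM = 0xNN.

MEM = 0x71

prologue: push r5 → mem[0xe3]=0x71, sp=0xe3
body[0] mov  r0, #0x7a → r0=0x7a
body[1] add  r3, r3, #42 → r3=0x5f
body[2] mov  r4, #0x65 → r4=0x65
body[3] mov  r5, r1 → r5=0xbc
body[4] sub  r5, r5, #20 → r5=0xa8
body[5] sub  r0, r3, #7 → r0=0x58
body[6] add  r0, r3, r3 → r0=0xbe
epilogue: pop r5=0x71, sp=0xe4
prologue pushed ['r5'] at ['0xe3']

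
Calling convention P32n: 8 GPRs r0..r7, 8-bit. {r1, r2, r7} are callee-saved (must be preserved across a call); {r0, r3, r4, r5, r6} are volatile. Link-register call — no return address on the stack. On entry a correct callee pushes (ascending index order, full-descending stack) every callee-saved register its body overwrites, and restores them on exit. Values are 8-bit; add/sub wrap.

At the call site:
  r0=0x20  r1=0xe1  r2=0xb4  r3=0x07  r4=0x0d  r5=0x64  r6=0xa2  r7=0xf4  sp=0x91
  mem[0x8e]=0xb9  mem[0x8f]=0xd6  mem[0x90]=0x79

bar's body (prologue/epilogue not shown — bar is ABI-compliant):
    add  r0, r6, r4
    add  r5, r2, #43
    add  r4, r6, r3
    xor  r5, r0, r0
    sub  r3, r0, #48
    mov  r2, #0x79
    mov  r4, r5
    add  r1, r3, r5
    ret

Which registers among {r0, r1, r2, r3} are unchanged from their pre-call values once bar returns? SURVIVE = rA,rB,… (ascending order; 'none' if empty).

SURVIVE = r1,r2

prologue: push r1 -> mem[0x90]=0xe1, sp=0x90
prologue: push r2 -> mem[0x8f]=0xb4, sp=0x8f
body[0] add  r0, r6, r4 -> r0=0xaf
body[1] add  r5, r2, #43 -> r5=0xdf
body[2] add  r4, r6, r3 -> r4=0xa9
body[3] xor  r5, r0, r0 -> r5=0x00
body[4] sub  r3, r0, #48 -> r3=0x7f
body[5] mov  r2, #0x79 -> r2=0x79
body[6] mov  r4, r5 -> r4=0x00
body[7] add  r1, r3, r5 -> r1=0x7f
epilogue: pop r2=0xb4, sp=0x90
epilogue: pop r1=0xe1, sp=0x91
r0: caller-saved, written=True
r1: callee-saved, written=True
r2: callee-saved, written=True
r3: caller-saved, written=True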